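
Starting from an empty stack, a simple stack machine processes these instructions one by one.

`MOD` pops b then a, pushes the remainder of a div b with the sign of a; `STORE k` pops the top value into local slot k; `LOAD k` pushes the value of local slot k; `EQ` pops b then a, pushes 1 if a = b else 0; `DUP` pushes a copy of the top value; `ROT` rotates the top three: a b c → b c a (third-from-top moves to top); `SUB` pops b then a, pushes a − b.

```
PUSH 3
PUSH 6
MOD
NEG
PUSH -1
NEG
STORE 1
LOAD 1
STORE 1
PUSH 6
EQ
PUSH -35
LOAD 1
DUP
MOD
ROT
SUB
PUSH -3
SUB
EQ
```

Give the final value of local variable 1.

1

PUSH 3    3
PUSH 6    3 6
MOD       3
NEG       -3
PUSH -1   -3 -1
NEG       -3 1
STORE 1   -3
LOAD 1    -3 1
STORE 1   -3
PUSH 6    -3 6
EQ        0
PUSH -35  0 -35
LOAD 1    0 -35 1
DUP       0 -35 1 1
MOD       0 -35 0
ROT       -35 0 0
SUB       -35 0
PUSH -3   -35 0 -3
SUB       -35 3
EQ        0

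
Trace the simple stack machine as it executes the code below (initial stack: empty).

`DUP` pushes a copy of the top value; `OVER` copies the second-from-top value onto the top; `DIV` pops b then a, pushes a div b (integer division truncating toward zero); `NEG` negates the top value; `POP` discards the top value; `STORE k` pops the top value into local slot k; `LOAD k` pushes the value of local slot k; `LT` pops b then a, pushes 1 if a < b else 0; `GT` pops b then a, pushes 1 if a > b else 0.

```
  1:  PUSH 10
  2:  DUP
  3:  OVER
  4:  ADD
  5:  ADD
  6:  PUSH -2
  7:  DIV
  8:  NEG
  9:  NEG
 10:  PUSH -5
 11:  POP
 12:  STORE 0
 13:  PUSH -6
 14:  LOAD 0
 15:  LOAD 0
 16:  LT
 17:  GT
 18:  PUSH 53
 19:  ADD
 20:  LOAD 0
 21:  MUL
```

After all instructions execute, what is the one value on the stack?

-795

PUSH 10 -> 10
DUP     -> 10 10
OVER    -> 10 10 10
ADD     -> 10 20
ADD     -> 30
PUSH -2 -> 30 -2
DIV     -> -15
NEG     -> 15
NEG     -> -15
PUSH -5 -> -15 -5
POP     -> -15
STORE 0 -> (empty)
PUSH -6 -> -6
LOAD 0  -> -6 -15
LOAD 0  -> -6 -15 -15
LT      -> -6 0
GT      -> 0
PUSH 53 -> 0 53
ADD     -> 53
LOAD 0  -> 53 -15
MUL     -> -795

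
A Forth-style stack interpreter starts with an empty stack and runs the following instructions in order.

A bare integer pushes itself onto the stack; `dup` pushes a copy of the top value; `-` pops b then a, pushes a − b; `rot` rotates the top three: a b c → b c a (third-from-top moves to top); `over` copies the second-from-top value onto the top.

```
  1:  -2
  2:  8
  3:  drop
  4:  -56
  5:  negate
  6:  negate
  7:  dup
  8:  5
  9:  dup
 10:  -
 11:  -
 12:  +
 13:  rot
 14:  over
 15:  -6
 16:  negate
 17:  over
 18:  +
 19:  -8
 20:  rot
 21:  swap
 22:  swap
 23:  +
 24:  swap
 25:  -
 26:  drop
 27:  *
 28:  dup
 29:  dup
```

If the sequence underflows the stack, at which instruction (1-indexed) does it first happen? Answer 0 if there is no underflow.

-2      [-2]
8       [-2, 8]
drop    [-2]
-56     [-2, -56]
negate  [-2, 56]
negate  [-2, -56]
dup     [-2, -56, -56]
5       [-2, -56, -56, 5]
dup     [-2, -56, -56, 5, 5]
-       [-2, -56, -56, 0]
-       [-2, -56, -56]
+       [-2, -112]
rot  — needs 3 operands, stack has 2 → underflow

13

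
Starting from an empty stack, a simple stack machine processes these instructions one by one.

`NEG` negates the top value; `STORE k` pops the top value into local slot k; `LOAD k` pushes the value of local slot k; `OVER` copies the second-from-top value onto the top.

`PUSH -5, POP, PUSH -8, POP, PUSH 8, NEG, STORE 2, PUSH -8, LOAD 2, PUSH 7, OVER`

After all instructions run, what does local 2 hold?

-8

PUSH -5  -5
POP      (empty)
PUSH -8  -8
POP      (empty)
PUSH 8   8
NEG      -8
STORE 2  (empty)
PUSH -8  -8
LOAD 2   -8 -8
PUSH 7   -8 -8 7
OVER     -8 -8 7 -8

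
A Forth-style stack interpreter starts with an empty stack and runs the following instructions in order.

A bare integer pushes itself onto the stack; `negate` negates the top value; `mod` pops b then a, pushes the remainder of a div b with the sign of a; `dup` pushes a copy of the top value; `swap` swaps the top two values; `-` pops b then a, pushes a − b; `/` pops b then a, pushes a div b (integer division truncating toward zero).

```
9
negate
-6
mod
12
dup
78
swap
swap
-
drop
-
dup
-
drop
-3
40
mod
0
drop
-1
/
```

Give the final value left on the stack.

9      -> 9
negate -> -9
-6     -> -9 -6
mod    -> -3
12     -> -3 12
dup    -> -3 12 12
78     -> -3 12 12 78
swap   -> -3 12 78 12
swap   -> -3 12 12 78
-      -> -3 12 -66
drop   -> -3 12
-      -> -15
dup    -> -15 -15
-      -> 0
drop   -> (empty)
-3     -> -3
40     -> -3 40
mod    -> -3
0      -> -3 0
drop   -> -3
-1     -> -3 -1
/      -> 3

3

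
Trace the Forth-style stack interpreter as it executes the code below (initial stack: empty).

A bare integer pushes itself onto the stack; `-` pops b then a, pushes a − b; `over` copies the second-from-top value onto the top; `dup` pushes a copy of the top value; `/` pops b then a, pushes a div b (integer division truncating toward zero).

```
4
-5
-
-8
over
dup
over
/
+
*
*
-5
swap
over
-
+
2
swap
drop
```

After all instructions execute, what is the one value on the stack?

4    -> [4]
-5   -> [4, -5]
-    -> [9]
-8   -> [9, -8]
over -> [9, -8, 9]
dup  -> [9, -8, 9, 9]
over -> [9, -8, 9, 9, 9]
/    -> [9, -8, 9, 1]
+    -> [9, -8, 10]
*    -> [9, -80]
*    -> [-720]
-5   -> [-720, -5]
swap -> [-5, -720]
over -> [-5, -720, -5]
-    -> [-5, -715]
+    -> [-720]
2    -> [-720, 2]
swap -> [2, -720]
drop -> [2]

2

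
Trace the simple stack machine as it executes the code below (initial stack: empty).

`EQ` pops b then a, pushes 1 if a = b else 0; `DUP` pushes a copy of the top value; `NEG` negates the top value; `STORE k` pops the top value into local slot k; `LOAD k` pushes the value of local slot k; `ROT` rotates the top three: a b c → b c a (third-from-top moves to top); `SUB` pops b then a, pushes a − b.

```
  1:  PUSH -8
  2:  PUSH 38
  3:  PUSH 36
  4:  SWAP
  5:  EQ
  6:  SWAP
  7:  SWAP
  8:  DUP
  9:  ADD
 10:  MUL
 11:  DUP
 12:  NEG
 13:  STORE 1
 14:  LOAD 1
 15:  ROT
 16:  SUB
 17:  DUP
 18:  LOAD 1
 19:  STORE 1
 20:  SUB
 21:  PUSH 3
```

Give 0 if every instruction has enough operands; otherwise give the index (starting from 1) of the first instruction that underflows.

15

PUSH -8 → -8
PUSH 38 → -8 38
PUSH 36 → -8 38 36
SWAP    → -8 36 38
EQ      → -8 0
SWAP    → 0 -8
SWAP    → -8 0
DUP     → -8 0 0
ADD     → -8 0
MUL     → 0
DUP     → 0 0
NEG     → 0 0
STORE 1 → 0
LOAD 1  → 0 0
ROT  — needs 3 operands, stack has 2 → underflow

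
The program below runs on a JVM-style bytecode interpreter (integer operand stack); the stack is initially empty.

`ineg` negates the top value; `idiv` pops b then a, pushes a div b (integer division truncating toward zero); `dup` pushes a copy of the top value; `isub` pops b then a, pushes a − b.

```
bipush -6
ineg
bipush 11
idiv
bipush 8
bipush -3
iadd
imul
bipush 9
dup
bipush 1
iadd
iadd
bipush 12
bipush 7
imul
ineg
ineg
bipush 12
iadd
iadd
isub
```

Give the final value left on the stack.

bipush -6  -6
ineg       6
bipush 11  6 11
idiv       0
bipush 8   0 8
bipush -3  0 8 -3
iadd       0 5
imul       0
bipush 9   0 9
dup        0 9 9
bipush 1   0 9 9 1
iadd       0 9 10
iadd       0 19
bipush 12  0 19 12
bipush 7   0 19 12 7
imul       0 19 84
ineg       0 19 -84
ineg       0 19 84
bipush 12  0 19 84 12
iadd       0 19 96
iadd       0 115
isub       -115

-115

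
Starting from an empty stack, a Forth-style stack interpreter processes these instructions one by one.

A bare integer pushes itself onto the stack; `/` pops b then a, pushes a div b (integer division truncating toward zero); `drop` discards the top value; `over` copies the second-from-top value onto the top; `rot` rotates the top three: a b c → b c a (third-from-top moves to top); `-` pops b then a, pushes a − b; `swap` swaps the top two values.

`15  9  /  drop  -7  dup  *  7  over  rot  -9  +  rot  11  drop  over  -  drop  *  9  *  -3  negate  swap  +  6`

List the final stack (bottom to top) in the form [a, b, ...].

15     : [15]
9      : [15, 9]
/      : [1]
drop   : []
-7     : [-7]
dup    : [-7, -7]
*      : [49]
7      : [49, 7]
over   : [49, 7, 49]
rot    : [7, 49, 49]
-9     : [7, 49, 49, -9]
+      : [7, 49, 40]
rot    : [49, 40, 7]
11     : [49, 40, 7, 11]
drop   : [49, 40, 7]
over   : [49, 40, 7, 40]
-      : [49, 40, -33]
drop   : [49, 40]
*      : [1960]
9      : [1960, 9]
*      : [17640]
-3     : [17640, -3]
negate : [17640, 3]
swap   : [3, 17640]
+      : [17643]
6      : [17643, 6]

[17643, 6]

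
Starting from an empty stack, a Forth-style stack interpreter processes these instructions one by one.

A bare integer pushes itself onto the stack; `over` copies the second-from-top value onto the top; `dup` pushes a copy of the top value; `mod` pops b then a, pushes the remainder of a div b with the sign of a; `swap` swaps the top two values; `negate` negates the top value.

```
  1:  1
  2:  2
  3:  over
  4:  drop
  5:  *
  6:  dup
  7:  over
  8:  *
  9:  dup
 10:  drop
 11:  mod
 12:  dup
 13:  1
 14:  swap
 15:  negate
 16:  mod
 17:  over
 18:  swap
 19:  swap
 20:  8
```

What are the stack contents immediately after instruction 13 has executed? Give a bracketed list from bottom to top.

[2, 2, 1]

1    → [1]
2    → [1, 2]
over → [1, 2, 1]
drop → [1, 2]
*    → [2]
dup  → [2, 2]
over → [2, 2, 2]
*    → [2, 4]
dup  → [2, 4, 4]
drop → [2, 4]
mod  → [2]
dup  → [2, 2]
1    → [2, 2, 1]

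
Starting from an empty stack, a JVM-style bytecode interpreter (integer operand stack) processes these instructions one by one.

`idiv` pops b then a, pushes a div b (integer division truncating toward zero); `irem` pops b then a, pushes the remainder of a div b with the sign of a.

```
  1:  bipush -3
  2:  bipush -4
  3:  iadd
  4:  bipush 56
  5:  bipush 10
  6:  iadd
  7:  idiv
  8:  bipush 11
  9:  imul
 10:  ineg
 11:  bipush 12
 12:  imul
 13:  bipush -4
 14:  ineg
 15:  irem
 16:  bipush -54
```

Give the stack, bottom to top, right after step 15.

[0]

bipush -3 → [-3]
bipush -4 → [-3, -4]
iadd      → [-7]
bipush 56 → [-7, 56]
bipush 10 → [-7, 56, 10]
iadd      → [-7, 66]
idiv      → [0]
bipush 11 → [0, 11]
imul      → [0]
ineg      → [0]
bipush 12 → [0, 12]
imul      → [0]
bipush -4 → [0, -4]
ineg      → [0, 4]
irem      → [0]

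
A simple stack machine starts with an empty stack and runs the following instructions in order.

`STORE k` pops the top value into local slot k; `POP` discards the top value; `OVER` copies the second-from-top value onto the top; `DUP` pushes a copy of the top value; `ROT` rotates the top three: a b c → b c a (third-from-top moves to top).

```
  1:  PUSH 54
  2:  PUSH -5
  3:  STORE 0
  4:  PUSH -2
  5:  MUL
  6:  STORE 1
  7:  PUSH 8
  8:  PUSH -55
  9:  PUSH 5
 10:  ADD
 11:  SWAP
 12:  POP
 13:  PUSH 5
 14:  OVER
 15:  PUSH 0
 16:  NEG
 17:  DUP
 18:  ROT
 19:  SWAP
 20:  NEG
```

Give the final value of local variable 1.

PUSH 54  : 54
PUSH -5  : 54 -5
STORE 0  : 54
PUSH -2  : 54 -2
MUL      : -108
STORE 1  : (empty)
PUSH 8   : 8
PUSH -55 : 8 -55
PUSH 5   : 8 -55 5
ADD      : 8 -50
SWAP     : -50 8
POP      : -50
PUSH 5   : -50 5
OVER     : -50 5 -50
PUSH 0   : -50 5 -50 0
NEG      : -50 5 -50 0
DUP      : -50 5 -50 0 0
ROT      : -50 5 0 0 -50
SWAP     : -50 5 0 -50 0
NEG      : -50 5 0 -50 0

-108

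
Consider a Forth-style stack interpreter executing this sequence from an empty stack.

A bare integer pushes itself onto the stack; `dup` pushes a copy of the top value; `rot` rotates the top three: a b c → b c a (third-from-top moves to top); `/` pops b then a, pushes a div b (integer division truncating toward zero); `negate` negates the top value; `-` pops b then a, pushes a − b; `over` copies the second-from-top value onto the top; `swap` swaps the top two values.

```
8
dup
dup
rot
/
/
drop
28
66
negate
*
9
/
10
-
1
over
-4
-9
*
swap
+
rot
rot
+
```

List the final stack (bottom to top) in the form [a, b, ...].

8      → 8
dup    → 8 8
dup    → 8 8 8
rot    → 8 8 8
/      → 8 1
/      → 8
drop   → (empty)
28     → 28
66     → 28 66
negate → 28 -66
*      → -1848
9      → -1848 9
/      → -205
10     → -205 10
-      → -215
1      → -215 1
over   → -215 1 -215
-4     → -215 1 -215 -4
-9     → -215 1 -215 -4 -9
*      → -215 1 -215 36
swap   → -215 1 36 -215
+      → -215 1 -179
rot    → 1 -179 -215
rot    → -179 -215 1
+      → -179 -214

[-179, -214]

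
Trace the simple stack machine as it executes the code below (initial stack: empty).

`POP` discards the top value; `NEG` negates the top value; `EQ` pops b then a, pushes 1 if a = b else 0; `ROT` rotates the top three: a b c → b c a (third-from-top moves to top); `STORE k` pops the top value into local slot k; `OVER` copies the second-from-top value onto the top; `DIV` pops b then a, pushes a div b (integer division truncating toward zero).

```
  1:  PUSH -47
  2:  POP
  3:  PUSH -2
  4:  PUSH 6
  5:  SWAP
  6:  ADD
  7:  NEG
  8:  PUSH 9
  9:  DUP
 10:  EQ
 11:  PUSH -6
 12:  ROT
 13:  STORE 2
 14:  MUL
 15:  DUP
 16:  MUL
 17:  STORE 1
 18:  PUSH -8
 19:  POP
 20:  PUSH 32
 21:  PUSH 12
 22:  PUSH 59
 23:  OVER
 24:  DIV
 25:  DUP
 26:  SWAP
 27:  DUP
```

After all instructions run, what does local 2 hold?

PUSH -47 -> [-47]
POP      -> []
PUSH -2  -> [-2]
PUSH 6   -> [-2, 6]
SWAP     -> [6, -2]
ADD      -> [4]
NEG      -> [-4]
PUSH 9   -> [-4, 9]
DUP      -> [-4, 9, 9]
EQ       -> [-4, 1]
PUSH -6  -> [-4, 1, -6]
ROT      -> [1, -6, -4]
STORE 2  -> [1, -6]
MUL      -> [-6]
DUP      -> [-6, -6]
MUL      -> [36]
STORE 1  -> []
PUSH -8  -> [-8]
POP      -> []
PUSH 32  -> [32]
PUSH 12  -> [32, 12]
PUSH 59  -> [32, 12, 59]
OVER     -> [32, 12, 59, 12]
DIV      -> [32, 12, 4]
DUP      -> [32, 12, 4, 4]
SWAP     -> [32, 12, 4, 4]
DUP      -> [32, 12, 4, 4, 4]

-4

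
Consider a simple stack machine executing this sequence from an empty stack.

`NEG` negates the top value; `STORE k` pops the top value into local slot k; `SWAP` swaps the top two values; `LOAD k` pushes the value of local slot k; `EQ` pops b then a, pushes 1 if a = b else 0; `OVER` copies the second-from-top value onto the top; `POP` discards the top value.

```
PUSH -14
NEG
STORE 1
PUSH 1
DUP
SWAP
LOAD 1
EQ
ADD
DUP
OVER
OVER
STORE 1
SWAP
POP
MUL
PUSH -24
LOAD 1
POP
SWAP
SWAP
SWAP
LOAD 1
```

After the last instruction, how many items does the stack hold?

PUSH -14 : [-14]
NEG      : [14]
STORE 1  : []
PUSH 1   : [1]
DUP      : [1, 1]
SWAP     : [1, 1]
LOAD 1   : [1, 1, 14]
EQ       : [1, 0]
ADD      : [1]
DUP      : [1, 1]
OVER     : [1, 1, 1]
OVER     : [1, 1, 1, 1]
STORE 1  : [1, 1, 1]
SWAP     : [1, 1, 1]
POP      : [1, 1]
MUL      : [1]
PUSH -24 : [1, -24]
LOAD 1   : [1, -24, 1]
POP      : [1, -24]
SWAP     : [-24, 1]
SWAP     : [1, -24]
SWAP     : [-24, 1]
LOAD 1   : [-24, 1, 1]

3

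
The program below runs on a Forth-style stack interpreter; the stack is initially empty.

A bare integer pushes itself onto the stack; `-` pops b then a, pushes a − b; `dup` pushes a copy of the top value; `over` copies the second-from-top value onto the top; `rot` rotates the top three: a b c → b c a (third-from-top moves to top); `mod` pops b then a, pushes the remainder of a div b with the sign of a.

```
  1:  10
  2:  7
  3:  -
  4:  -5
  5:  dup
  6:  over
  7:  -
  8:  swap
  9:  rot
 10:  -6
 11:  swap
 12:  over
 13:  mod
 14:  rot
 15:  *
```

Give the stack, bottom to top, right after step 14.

10   → [10]
7    → [10, 7]
-    → [3]
-5   → [3, -5]
dup  → [3, -5, -5]
over → [3, -5, -5, -5]
-    → [3, -5, 0]
swap → [3, 0, -5]
rot  → [0, -5, 3]
-6   → [0, -5, 3, -6]
swap → [0, -5, -6, 3]
over → [0, -5, -6, 3, -6]
mod  → [0, -5, -6, 3]
rot  → [0, -6, 3, -5]

[0, -6, 3, -5]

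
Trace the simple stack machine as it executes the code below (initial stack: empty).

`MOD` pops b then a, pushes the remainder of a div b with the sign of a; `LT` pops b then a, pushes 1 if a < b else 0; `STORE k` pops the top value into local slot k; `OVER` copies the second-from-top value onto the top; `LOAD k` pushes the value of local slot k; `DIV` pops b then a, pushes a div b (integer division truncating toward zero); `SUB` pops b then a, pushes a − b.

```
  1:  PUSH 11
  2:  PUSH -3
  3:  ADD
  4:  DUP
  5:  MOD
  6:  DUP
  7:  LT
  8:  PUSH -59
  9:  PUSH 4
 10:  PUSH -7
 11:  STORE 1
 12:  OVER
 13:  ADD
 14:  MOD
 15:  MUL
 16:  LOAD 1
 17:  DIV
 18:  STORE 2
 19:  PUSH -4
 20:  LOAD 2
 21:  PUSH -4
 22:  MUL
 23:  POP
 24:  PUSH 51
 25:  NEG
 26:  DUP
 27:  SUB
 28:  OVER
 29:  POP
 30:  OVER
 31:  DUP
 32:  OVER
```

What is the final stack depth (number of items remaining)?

PUSH 11   11
PUSH -3   11 -3
ADD       8
DUP       8 8
MOD       0
DUP       0 0
LT        0
PUSH -59  0 -59
PUSH 4    0 -59 4
PUSH -7   0 -59 4 -7
STORE 1   0 -59 4
OVER      0 -59 4 -59
ADD       0 -59 -55
MOD       0 -4
MUL       0
LOAD 1    0 -7
DIV       0
STORE 2   (empty)
PUSH -4   -4
LOAD 2    -4 0
PUSH -4   -4 0 -4
MUL       -4 0
POP       -4
PUSH 51   -4 51
NEG       -4 -51
DUP       -4 -51 -51
SUB       -4 0
OVER      -4 0 -4
POP       -4 0
OVER      -4 0 -4
DUP       -4 0 -4 -4
OVER      -4 0 -4 -4 -4

5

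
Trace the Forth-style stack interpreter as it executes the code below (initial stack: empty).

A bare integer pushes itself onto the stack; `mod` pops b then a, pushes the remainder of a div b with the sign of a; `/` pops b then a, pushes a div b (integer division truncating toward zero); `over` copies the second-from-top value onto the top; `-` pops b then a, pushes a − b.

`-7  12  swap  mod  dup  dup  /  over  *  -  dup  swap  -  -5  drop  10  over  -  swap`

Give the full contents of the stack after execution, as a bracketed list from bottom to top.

-7   : [-7]
12   : [-7, 12]
swap : [12, -7]
mod  : [5]
dup  : [5, 5]
dup  : [5, 5, 5]
/    : [5, 1]
over : [5, 1, 5]
*    : [5, 5]
-    : [0]
dup  : [0, 0]
swap : [0, 0]
-    : [0]
-5   : [0, -5]
drop : [0]
10   : [0, 10]
over : [0, 10, 0]
-    : [0, 10]
swap : [10, 0]

[10, 0]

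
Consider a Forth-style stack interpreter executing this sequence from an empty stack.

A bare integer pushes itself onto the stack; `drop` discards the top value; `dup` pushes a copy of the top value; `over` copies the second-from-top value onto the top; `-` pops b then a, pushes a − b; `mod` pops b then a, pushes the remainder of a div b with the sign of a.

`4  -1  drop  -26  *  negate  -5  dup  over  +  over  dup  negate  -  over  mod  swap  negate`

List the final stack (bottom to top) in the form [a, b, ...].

4      : 4
-1     : 4 -1
drop   : 4
-26    : 4 -26
*      : -104
negate : 104
-5     : 104 -5
dup    : 104 -5 -5
over   : 104 -5 -5 -5
+      : 104 -5 -10
over   : 104 -5 -10 -5
dup    : 104 -5 -10 -5 -5
negate : 104 -5 -10 -5 5
-      : 104 -5 -10 -10
over   : 104 -5 -10 -10 -10
mod    : 104 -5 -10 0
swap   : 104 -5 0 -10
negate : 104 -5 0 10

[104, -5, 0, 10]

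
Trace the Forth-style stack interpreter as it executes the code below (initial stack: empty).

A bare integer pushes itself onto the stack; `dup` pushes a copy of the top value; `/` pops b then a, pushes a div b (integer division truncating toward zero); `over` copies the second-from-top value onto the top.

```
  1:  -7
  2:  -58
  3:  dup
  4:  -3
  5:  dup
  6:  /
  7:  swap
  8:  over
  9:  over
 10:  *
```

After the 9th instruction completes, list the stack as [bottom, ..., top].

[-7, -58, 1, -58, 1, -58]

-7   : [-7]
-58  : [-7, -58]
dup  : [-7, -58, -58]
-3   : [-7, -58, -58, -3]
dup  : [-7, -58, -58, -3, -3]
/    : [-7, -58, -58, 1]
swap : [-7, -58, 1, -58]
over : [-7, -58, 1, -58, 1]
over : [-7, -58, 1, -58, 1, -58]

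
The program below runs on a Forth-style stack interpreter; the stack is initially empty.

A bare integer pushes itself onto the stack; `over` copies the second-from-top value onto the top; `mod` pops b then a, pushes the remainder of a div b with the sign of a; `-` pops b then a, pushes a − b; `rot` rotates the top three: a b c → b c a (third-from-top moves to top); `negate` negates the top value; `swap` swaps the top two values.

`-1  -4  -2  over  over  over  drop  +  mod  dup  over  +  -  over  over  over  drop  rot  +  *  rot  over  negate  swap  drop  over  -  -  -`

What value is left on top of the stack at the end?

-1     : [-1]
-4     : [-1, -4]
-2     : [-1, -4, -2]
over   : [-1, -4, -2, -4]
over   : [-1, -4, -2, -4, -2]
over   : [-1, -4, -2, -4, -2, -4]
drop   : [-1, -4, -2, -4, -2]
+      : [-1, -4, -2, -6]
mod    : [-1, -4, -2]
dup    : [-1, -4, -2, -2]
over   : [-1, -4, -2, -2, -2]
+      : [-1, -4, -2, -4]
-      : [-1, -4, 2]
over   : [-1, -4, 2, -4]
over   : [-1, -4, 2, -4, 2]
over   : [-1, -4, 2, -4, 2, -4]
drop   : [-1, -4, 2, -4, 2]
rot    : [-1, -4, -4, 2, 2]
+      : [-1, -4, -4, 4]
*      : [-1, -4, -16]
rot    : [-4, -16, -1]
over   : [-4, -16, -1, -16]
negate : [-4, -16, -1, 16]
swap   : [-4, -16, 16, -1]
drop   : [-4, -16, 16]
over   : [-4, -16, 16, -16]
-      : [-4, -16, 32]
-      : [-4, -48]
-      : [44]

44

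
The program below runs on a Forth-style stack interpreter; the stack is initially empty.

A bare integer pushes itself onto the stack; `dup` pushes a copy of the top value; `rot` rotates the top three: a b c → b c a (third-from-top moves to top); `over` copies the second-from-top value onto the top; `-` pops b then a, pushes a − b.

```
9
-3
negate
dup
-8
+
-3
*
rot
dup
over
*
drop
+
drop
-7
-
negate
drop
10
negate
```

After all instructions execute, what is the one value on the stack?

-10

9      → [9]
-3     → [9, -3]
negate → [9, 3]
dup    → [9, 3, 3]
-8     → [9, 3, 3, -8]
+      → [9, 3, -5]
-3     → [9, 3, -5, -3]
*      → [9, 3, 15]
rot    → [3, 15, 9]
dup    → [3, 15, 9, 9]
over   → [3, 15, 9, 9, 9]
*      → [3, 15, 9, 81]
drop   → [3, 15, 9]
+      → [3, 24]
drop   → [3]
-7     → [3, -7]
-      → [10]
negate → [-10]
drop   → []
10     → [10]
negate → [-10]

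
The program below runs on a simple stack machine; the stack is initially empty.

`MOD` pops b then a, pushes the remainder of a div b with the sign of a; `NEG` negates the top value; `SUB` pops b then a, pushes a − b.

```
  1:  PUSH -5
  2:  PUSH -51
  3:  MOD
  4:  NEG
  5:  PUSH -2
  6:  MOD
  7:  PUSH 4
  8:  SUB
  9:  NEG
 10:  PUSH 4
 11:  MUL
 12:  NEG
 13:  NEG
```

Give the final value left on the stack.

12

PUSH -5   -5
PUSH -51  -5 -51
MOD       -5
NEG       5
PUSH -2   5 -2
MOD       1
PUSH 4    1 4
SUB       -3
NEG       3
PUSH 4    3 4
MUL       12
NEG       -12
NEG       12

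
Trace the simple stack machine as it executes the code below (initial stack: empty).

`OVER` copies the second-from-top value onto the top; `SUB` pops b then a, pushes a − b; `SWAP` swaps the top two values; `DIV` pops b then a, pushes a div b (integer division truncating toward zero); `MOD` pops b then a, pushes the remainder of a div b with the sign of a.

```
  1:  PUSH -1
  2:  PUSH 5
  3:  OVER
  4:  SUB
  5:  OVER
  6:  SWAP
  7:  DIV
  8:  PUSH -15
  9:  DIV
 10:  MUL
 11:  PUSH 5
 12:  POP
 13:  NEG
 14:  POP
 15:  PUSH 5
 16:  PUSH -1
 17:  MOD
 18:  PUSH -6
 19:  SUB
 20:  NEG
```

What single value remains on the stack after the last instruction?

PUSH -1  : [-1]
PUSH 5   : [-1, 5]
OVER     : [-1, 5, -1]
SUB      : [-1, 6]
OVER     : [-1, 6, -1]
SWAP     : [-1, -1, 6]
DIV      : [-1, 0]
PUSH -15 : [-1, 0, -15]
DIV      : [-1, 0]
MUL      : [0]
PUSH 5   : [0, 5]
POP      : [0]
NEG      : [0]
POP      : []
PUSH 5   : [5]
PUSH -1  : [5, -1]
MOD      : [0]
PUSH -6  : [0, -6]
SUB      : [6]
NEG      : [-6]

-6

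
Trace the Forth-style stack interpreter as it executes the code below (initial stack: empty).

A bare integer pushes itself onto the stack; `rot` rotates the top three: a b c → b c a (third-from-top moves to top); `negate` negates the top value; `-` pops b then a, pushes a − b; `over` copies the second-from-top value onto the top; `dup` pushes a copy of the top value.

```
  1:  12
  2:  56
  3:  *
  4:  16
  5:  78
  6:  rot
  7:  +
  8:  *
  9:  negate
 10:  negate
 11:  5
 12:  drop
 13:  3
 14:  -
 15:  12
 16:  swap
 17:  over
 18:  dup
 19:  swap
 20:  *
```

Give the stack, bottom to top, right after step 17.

12     → 12
56     → 12 56
*      → 672
16     → 672 16
78     → 672 16 78
rot    → 16 78 672
+      → 16 750
*      → 12000
negate → -12000
negate → 12000
5      → 12000 5
drop   → 12000
3      → 12000 3
-      → 11997
12     → 11997 12
swap   → 12 11997
over   → 12 11997 12

[12, 11997, 12]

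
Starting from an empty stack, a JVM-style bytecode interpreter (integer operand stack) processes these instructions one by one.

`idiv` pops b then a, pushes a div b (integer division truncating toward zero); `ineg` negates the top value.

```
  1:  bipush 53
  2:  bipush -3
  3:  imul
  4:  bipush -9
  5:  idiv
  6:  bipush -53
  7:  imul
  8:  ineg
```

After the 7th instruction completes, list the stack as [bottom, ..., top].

[-901]

bipush 53   [53]
bipush -3   [53, -3]
imul        [-159]
bipush -9   [-159, -9]
idiv        [17]
bipush -53  [17, -53]
imul        [-901]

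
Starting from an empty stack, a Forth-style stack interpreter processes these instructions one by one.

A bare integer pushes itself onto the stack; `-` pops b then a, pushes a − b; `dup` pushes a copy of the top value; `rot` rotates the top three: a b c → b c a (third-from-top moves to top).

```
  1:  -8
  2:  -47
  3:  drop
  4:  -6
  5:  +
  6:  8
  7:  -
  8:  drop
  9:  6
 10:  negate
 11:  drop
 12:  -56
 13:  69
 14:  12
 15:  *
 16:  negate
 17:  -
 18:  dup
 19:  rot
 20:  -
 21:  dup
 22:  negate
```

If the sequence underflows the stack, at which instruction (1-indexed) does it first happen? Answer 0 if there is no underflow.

19

-8     → -8
-47    → -8 -47
drop   → -8
-6     → -8 -6
+      → -14
8      → -14 8
-      → -22
drop   → (empty)
6      → 6
negate → -6
drop   → (empty)
-56    → -56
69     → -56 69
12     → -56 69 12
*      → -56 828
negate → -56 -828
-      → 772
dup    → 772 772
rot  — needs 3 operands, stack has 2 → underflow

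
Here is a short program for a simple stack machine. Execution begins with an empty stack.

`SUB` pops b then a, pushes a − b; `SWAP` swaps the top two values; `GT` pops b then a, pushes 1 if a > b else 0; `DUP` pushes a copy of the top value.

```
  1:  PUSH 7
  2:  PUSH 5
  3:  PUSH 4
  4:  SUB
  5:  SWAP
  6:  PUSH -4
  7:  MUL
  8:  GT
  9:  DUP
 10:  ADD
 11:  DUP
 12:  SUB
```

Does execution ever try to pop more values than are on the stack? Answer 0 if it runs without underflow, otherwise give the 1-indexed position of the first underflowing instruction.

PUSH 7  → [7]
PUSH 5  → [7, 5]
PUSH 4  → [7, 5, 4]
SUB     → [7, 1]
SWAP    → [1, 7]
PUSH -4 → [1, 7, -4]
MUL     → [1, -28]
GT      → [1]
DUP     → [1, 1]
ADD     → [2]
DUP     → [2, 2]
SUB     → [0]

0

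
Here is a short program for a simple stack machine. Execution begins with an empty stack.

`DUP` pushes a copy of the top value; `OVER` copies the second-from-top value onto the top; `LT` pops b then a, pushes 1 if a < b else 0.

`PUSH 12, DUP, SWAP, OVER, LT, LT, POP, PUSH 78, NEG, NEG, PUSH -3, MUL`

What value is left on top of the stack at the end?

-234

PUSH 12 → [12]
DUP     → [12, 12]
SWAP    → [12, 12]
OVER    → [12, 12, 12]
LT      → [12, 0]
LT      → [0]
POP     → []
PUSH 78 → [78]
NEG     → [-78]
NEG     → [78]
PUSH -3 → [78, -3]
MUL     → [-234]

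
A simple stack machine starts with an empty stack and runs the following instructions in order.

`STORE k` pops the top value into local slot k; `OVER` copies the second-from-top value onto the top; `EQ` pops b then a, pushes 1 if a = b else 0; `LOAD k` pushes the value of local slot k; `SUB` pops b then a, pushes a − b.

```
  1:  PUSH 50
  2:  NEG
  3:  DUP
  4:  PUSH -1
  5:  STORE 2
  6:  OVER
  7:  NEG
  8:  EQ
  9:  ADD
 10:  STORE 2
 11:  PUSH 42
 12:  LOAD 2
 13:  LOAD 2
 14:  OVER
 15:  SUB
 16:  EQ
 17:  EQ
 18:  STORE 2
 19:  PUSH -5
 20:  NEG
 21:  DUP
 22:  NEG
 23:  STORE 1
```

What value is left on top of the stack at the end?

PUSH 50 : 50
NEG     : -50
DUP     : -50 -50
PUSH -1 : -50 -50 -1
STORE 2 : -50 -50
OVER    : -50 -50 -50
NEG     : -50 -50 50
EQ      : -50 0
ADD     : -50
STORE 2 : (empty)
PUSH 42 : 42
LOAD 2  : 42 -50
LOAD 2  : 42 -50 -50
OVER    : 42 -50 -50 -50
SUB     : 42 -50 0
EQ      : 42 0
EQ      : 0
STORE 2 : (empty)
PUSH -5 : -5
NEG     : 5
DUP     : 5 5
NEG     : 5 -5
STORE 1 : 5

5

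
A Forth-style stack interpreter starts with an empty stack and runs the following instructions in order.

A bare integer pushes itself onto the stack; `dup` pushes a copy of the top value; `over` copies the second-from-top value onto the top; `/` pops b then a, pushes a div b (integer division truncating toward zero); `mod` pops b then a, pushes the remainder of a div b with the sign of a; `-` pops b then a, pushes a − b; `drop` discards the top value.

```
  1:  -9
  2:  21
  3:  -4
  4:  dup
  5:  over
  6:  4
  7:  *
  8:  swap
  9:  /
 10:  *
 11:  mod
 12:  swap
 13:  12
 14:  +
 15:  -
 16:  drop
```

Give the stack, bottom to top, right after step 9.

-9   → [-9]
21   → [-9, 21]
-4   → [-9, 21, -4]
dup  → [-9, 21, -4, -4]
over → [-9, 21, -4, -4, -4]
4    → [-9, 21, -4, -4, -4, 4]
*    → [-9, 21, -4, -4, -16]
swap → [-9, 21, -4, -16, -4]
/    → [-9, 21, -4, 4]

[-9, 21, -4, 4]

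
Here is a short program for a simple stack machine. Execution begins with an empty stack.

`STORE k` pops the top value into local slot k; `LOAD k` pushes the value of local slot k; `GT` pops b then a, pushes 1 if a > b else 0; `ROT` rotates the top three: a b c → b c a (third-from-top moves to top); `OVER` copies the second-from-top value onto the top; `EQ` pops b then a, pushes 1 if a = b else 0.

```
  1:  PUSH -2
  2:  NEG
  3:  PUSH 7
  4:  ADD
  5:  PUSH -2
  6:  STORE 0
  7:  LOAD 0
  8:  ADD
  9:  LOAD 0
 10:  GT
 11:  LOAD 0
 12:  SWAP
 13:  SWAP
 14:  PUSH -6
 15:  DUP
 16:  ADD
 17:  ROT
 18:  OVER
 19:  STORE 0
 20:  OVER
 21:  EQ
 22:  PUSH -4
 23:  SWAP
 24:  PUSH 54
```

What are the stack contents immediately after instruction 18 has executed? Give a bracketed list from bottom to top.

[-2, -12, 1, -12]

PUSH -2 -> [-2]
NEG     -> [2]
PUSH 7  -> [2, 7]
ADD     -> [9]
PUSH -2 -> [9, -2]
STORE 0 -> [9]
LOAD 0  -> [9, -2]
ADD     -> [7]
LOAD 0  -> [7, -2]
GT      -> [1]
LOAD 0  -> [1, -2]
SWAP    -> [-2, 1]
SWAP    -> [1, -2]
PUSH -6 -> [1, -2, -6]
DUP     -> [1, -2, -6, -6]
ADD     -> [1, -2, -12]
ROT     -> [-2, -12, 1]
OVER    -> [-2, -12, 1, -12]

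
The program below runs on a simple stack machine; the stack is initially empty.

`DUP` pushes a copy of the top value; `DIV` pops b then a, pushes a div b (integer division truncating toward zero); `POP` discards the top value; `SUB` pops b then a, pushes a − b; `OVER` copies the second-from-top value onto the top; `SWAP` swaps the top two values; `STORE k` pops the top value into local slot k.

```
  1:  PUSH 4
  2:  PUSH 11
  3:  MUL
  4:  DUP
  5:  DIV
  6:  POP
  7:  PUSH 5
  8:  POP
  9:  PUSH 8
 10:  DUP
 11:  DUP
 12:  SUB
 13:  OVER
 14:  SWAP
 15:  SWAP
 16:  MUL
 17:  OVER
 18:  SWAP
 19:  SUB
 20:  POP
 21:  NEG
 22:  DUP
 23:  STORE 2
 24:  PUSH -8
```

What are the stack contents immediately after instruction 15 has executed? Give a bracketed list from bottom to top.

PUSH 4  : [4]
PUSH 11 : [4, 11]
MUL     : [44]
DUP     : [44, 44]
DIV     : [1]
POP     : []
PUSH 5  : [5]
POP     : []
PUSH 8  : [8]
DUP     : [8, 8]
DUP     : [8, 8, 8]
SUB     : [8, 0]
OVER    : [8, 0, 8]
SWAP    : [8, 8, 0]
SWAP    : [8, 0, 8]

[8, 0, 8]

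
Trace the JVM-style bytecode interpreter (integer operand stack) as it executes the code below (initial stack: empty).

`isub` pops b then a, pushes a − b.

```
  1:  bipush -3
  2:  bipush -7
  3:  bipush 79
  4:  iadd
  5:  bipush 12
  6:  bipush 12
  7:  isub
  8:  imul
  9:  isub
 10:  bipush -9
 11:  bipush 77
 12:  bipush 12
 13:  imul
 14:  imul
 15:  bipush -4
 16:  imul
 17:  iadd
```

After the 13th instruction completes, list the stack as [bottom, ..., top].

bipush -3 : -3
bipush -7 : -3 -7
bipush 79 : -3 -7 79
iadd      : -3 72
bipush 12 : -3 72 12
bipush 12 : -3 72 12 12
isub      : -3 72 0
imul      : -3 0
isub      : -3
bipush -9 : -3 -9
bipush 77 : -3 -9 77
bipush 12 : -3 -9 77 12
imul      : -3 -9 924

[-3, -9, 924]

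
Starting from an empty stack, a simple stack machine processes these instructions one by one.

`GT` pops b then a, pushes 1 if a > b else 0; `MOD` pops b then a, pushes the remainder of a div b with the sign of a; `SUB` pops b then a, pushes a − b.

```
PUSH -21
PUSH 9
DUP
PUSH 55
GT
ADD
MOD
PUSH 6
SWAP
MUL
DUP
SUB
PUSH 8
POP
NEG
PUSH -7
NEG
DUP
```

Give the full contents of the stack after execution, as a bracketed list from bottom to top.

PUSH -21 : [-21]
PUSH 9   : [-21, 9]
DUP      : [-21, 9, 9]
PUSH 55  : [-21, 9, 9, 55]
GT       : [-21, 9, 0]
ADD      : [-21, 9]
MOD      : [-3]
PUSH 6   : [-3, 6]
SWAP     : [6, -3]
MUL      : [-18]
DUP      : [-18, -18]
SUB      : [0]
PUSH 8   : [0, 8]
POP      : [0]
NEG      : [0]
PUSH -7  : [0, -7]
NEG      : [0, 7]
DUP      : [0, 7, 7]

[0, 7, 7]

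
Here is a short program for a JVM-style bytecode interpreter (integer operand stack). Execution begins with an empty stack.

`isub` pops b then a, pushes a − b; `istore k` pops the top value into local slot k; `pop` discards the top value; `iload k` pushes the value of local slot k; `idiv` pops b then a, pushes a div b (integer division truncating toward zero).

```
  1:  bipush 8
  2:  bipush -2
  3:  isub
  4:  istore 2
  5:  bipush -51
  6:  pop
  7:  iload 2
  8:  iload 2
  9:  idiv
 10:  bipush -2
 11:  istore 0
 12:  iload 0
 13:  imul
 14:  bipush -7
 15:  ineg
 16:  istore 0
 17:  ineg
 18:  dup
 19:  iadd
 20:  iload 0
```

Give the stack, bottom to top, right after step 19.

bipush 8   : 8
bipush -2  : 8 -2
isub       : 10
istore 2   : (empty)
bipush -51 : -51
pop        : (empty)
iload 2    : 10
iload 2    : 10 10
idiv       : 1
bipush -2  : 1 -2
istore 0   : 1
iload 0    : 1 -2
imul       : -2
bipush -7  : -2 -7
ineg       : -2 7
istore 0   : -2
ineg       : 2
dup        : 2 2
iadd       : 4

[4]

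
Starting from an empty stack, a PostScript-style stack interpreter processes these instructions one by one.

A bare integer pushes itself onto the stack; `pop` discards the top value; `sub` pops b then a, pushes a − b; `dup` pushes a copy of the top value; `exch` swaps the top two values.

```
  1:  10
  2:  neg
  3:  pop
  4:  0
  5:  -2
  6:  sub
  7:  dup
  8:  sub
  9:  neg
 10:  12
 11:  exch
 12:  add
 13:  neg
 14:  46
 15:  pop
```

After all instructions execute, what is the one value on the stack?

10    [10]
neg   [-10]
pop   []
0     [0]
-2    [0, -2]
sub   [2]
dup   [2, 2]
sub   [0]
neg   [0]
12    [0, 12]
exch  [12, 0]
add   [12]
neg   [-12]
46    [-12, 46]
pop   [-12]

-12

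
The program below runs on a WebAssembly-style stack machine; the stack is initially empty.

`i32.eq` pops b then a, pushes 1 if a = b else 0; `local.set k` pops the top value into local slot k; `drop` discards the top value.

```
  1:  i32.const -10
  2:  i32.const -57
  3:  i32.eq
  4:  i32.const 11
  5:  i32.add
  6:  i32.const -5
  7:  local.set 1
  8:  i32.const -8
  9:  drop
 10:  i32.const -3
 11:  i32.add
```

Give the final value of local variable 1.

i32.const -10 -> [-10]
i32.const -57 -> [-10, -57]
i32.eq        -> [0]
i32.const 11  -> [0, 11]
i32.add       -> [11]
i32.const -5  -> [11, -5]
local.set 1   -> [11]
i32.const -8  -> [11, -8]
drop          -> [11]
i32.const -3  -> [11, -3]
i32.add       -> [8]

-5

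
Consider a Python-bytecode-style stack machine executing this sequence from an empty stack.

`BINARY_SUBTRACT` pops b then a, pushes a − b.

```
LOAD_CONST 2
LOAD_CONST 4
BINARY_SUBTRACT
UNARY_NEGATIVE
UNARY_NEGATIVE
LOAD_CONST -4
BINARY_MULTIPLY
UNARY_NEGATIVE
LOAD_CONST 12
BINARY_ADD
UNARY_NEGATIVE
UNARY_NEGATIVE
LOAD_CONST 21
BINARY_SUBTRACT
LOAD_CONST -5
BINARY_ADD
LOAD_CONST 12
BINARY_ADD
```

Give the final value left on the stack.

-10

LOAD_CONST 2     [2]
LOAD_CONST 4     [2, 4]
BINARY_SUBTRACT  [-2]
UNARY_NEGATIVE   [2]
UNARY_NEGATIVE   [-2]
LOAD_CONST -4    [-2, -4]
BINARY_MULTIPLY  [8]
UNARY_NEGATIVE   [-8]
LOAD_CONST 12    [-8, 12]
BINARY_ADD       [4]
UNARY_NEGATIVE   [-4]
UNARY_NEGATIVE   [4]
LOAD_CONST 21    [4, 21]
BINARY_SUBTRACT  [-17]
LOAD_CONST -5    [-17, -5]
BINARY_ADD       [-22]
LOAD_CONST 12    [-22, 12]
BINARY_ADD       [-10]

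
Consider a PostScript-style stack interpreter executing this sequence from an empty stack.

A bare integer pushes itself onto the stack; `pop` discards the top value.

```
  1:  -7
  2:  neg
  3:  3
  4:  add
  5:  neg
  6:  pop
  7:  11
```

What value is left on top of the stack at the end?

-7  : [-7]
neg : [7]
3   : [7, 3]
add : [10]
neg : [-10]
pop : []
11  : [11]

11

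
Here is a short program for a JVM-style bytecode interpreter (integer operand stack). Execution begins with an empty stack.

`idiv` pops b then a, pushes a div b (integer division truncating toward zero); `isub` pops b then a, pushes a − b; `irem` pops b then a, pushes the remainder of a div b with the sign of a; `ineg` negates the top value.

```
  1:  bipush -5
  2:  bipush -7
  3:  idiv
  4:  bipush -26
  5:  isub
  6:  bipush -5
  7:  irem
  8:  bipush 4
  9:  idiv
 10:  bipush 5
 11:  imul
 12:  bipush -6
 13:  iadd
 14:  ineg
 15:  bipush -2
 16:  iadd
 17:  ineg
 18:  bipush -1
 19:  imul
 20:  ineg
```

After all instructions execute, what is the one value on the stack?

-4

bipush -5  → -5
bipush -7  → -5 -7
idiv       → 0
bipush -26 → 0 -26
isub       → 26
bipush -5  → 26 -5
irem       → 1
bipush 4   → 1 4
idiv       → 0
bipush 5   → 0 5
imul       → 0
bipush -6  → 0 -6
iadd       → -6
ineg       → 6
bipush -2  → 6 -2
iadd       → 4
ineg       → -4
bipush -1  → -4 -1
imul       → 4
ineg       → -4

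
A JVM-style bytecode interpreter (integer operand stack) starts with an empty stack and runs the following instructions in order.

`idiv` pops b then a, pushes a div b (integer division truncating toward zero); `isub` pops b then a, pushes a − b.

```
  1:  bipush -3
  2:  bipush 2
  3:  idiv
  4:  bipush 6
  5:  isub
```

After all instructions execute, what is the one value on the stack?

bipush -3 -> -3
bipush 2  -> -3 2
idiv      -> -1
bipush 6  -> -1 6
isub      -> -7

-7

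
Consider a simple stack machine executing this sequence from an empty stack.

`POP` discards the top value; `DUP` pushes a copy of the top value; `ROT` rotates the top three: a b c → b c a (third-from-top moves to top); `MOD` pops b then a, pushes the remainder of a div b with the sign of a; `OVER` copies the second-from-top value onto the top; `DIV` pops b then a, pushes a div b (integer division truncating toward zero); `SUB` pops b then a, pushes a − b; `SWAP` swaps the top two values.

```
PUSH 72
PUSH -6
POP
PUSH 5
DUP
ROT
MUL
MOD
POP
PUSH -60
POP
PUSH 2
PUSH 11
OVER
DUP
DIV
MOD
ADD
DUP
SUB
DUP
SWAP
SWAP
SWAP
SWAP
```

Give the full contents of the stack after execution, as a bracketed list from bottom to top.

[0, 0]

PUSH 72   72
PUSH -6   72 -6
POP       72
PUSH 5    72 5
DUP       72 5 5
ROT       5 5 72
MUL       5 360
MOD       5
POP       (empty)
PUSH -60  -60
POP       (empty)
PUSH 2    2
PUSH 11   2 11
OVER      2 11 2
DUP       2 11 2 2
DIV       2 11 1
MOD       2 0
ADD       2
DUP       2 2
SUB       0
DUP       0 0
SWAP      0 0
SWAP      0 0
SWAP      0 0
SWAP      0 0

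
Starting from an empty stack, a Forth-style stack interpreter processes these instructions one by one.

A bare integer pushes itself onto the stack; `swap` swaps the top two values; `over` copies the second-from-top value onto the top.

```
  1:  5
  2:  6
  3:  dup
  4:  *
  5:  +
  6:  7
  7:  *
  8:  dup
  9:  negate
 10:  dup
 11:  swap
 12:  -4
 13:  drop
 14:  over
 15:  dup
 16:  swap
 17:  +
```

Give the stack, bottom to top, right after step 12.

5       5
6       5 6
dup     5 6 6
*       5 36
+       41
7       41 7
*       287
dup     287 287
negate  287 -287
dup     287 -287 -287
swap    287 -287 -287
-4      287 -287 -287 -4

[287, -287, -287, -4]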